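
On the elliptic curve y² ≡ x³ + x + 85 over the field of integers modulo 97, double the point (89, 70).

(0, 52)

tangent at (89, 70): λ = (3·89² + 1)/(2·70) ≡ 96/43. 43⁻¹ ≡ 88 (mod 97) since 43·88 = 3784 ≡ 1, so λ ≡ 96·88 ≡ 9.
  x = λ² - 89 - 89 = 81 - 178 ≡ 0; y = λ·(89 - 0) - 70 ≡ 52. → (0, 52)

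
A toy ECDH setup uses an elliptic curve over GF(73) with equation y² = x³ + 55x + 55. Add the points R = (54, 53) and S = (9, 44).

(48, 65)

(54, 53) + (9, 44). λ = (44 - 53)/(9 - 54) ≡ 64/28 mod 73. 28⁻¹ ≡ 60 (mod 73) since 28·60 = 1680 ≡ 1, so λ ≡ 44.
  x = λ² - 54 - 9 = 1936 - 63 ≡ 48; y = λ·(54 - 48) - 53 ≡ 65. → (48, 65)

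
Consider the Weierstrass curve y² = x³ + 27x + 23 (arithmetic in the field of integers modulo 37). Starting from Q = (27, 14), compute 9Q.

(12, 15)

Repeated addition: build up to 9Q.
2Q: tangent at (27, 14): λ = (3·27² + 27)/(2·14) ≡ 31/28. 28⁻¹ ≡ 4 (mod 37) since 28·4 = 112 ≡ 1, so λ ≡ 31·4 ≡ 13.
  x = λ² - 27 - 27 = 169 - 54 ≡ 4; y = λ·(27 - 4) - 14 ≡ 26. → (4, 26)
3Q: (4, 26) + (27, 14). λ = (14 - 26)/(27 - 4) ≡ 25/23 mod 37. 23⁻¹ ≡ 29 (mod 37) since 23·29 = 667 ≡ 1, so λ ≡ 22.
  x = λ² - 4 - 27 = 484 - 31 ≡ 9; y = λ·(4 - 9) - 26 ≡ 12. → (9, 12)
4Q: (9, 12) + (27, 14). λ = (14 - 12)/(27 - 9) ≡ 2/18 mod 37. 18⁻¹ ≡ 35 (mod 37), so λ ≡ 33.
  x = λ² - 9 - 27 = 1089 - 36 ≡ 17; y = λ·(9 - 17) - 12 ≡ 20. → (17, 20)
5Q: (17, 20) + (27, 14). λ = (14 - 20)/(27 - 17) ≡ 31/10 mod 37. 10⁻¹ ≡ 26 (mod 37), so λ ≡ 29.
  x = λ² - 17 - 27 = 841 - 44 ≡ 20; y = λ·(17 - 20) - 20 ≡ 4. → (20, 4)
6Q: (20, 4) + (27, 14). λ = (14 - 4)/(27 - 20) ≡ 10/7 mod 37. 7⁻¹ ≡ 16 (mod 37), so λ ≡ 12.
  x = λ² - 20 - 27 = 144 - 47 ≡ 23; y = λ·(20 - 23) - 4 ≡ 34. → (23, 34)
7Q: (23, 34) + (27, 14). λ = (14 - 34)/(27 - 23) ≡ 17/4 mod 37. 4⁻¹ ≡ 28 (mod 37) since 4·28 = 112 ≡ 1, so λ ≡ 32.
  x = λ² - 23 - 27 = 1024 - 50 ≡ 12; y = λ·(23 - 12) - 34 ≡ 22. → (12, 22)
8Q: (12, 22) + (27, 14). λ = (14 - 22)/(27 - 12) ≡ 29/15 mod 37. 15⁻¹ ≡ 5 (mod 37) since 15·5 = 75 ≡ 1, so λ ≡ 34.
  x = λ² - 12 - 27 = 1156 - 39 ≡ 7; y = λ·(12 - 7) - 22 ≡ 0. → (7, 0)
9Q: (7, 0) + (27, 14). λ = (14 - 0)/(27 - 7) ≡ 14/20 mod 37. 20⁻¹ ≡ 13 (mod 37) since 20·13 = 260 ≡ 1, so λ ≡ 34.
  x = λ² - 7 - 27 = 1156 - 34 ≡ 12; y = λ·(7 - 12) - 0 ≡ 15. → (12, 15)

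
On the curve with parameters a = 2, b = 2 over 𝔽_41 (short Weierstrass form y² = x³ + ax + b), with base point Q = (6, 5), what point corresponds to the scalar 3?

Repeated addition: build up to 3Q.
2Q: tangent at (6, 5): λ = (3·6² + 2)/(2·5) ≡ 28/10. 10⁻¹ ≡ 37 (mod 41), so λ ≡ 28·37 ≡ 11.
  x = λ² - 6 - 6 = 121 - 12 ≡ 27; y = λ·(6 - 27) - 5 ≡ 10. → (27, 10)
3Q: (27, 10) + (6, 5). λ = (5 - 10)/(6 - 27) ≡ 36/20 mod 41. 20⁻¹ ≡ 39 (mod 41), so λ ≡ 10.
  x = λ² - 27 - 6 = 100 - 33 ≡ 26; y = λ·(27 - 26) - 10 ≡ 0. → (26, 0)

(26, 0)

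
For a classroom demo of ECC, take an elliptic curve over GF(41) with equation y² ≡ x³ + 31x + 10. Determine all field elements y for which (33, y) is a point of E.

none

x³ + 31x + 10 = 36970 ≡ 29 (mod 41).
29 is a non-residue mod 41; no y exists.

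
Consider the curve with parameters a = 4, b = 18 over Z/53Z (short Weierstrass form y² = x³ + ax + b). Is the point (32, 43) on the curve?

no

y² = 43² ≡ 47; x³ + 4x + 18 = 32914 ≡ 1 (mod 53). 47 ≠ 1.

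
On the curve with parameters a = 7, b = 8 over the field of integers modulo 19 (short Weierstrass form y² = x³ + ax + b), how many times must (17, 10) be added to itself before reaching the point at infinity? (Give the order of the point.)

12

2P: tangent at (17, 10): λ = (3·17² + 7)/(2·10) ≡ 0/1. 1⁻¹ ≡ 1 (mod 19) since 1·1 = 1 ≡ 1, so λ ≡ 0·1 ≡ 0.
  x = λ² - 17 - 17 = 0 - 34 ≡ 4; y = λ·(17 - 4) - 10 ≡ 9. → (4, 9)
3P: (4, 9) + (17, 10). λ = (10 - 9)/(17 - 4) ≡ 1/13 mod 19. 13⁻¹ ≡ 3 (mod 19), so λ ≡ 3.
  x = λ² - 4 - 17 = 9 - 21 ≡ 7; y = λ·(4 - 7) - 9 ≡ 1. → (7, 1)
4P: (7, 1) + (17, 10). λ = (10 - 1)/(17 - 7) ≡ 9/10 mod 19. 10⁻¹ ≡ 2 (mod 19), so λ ≡ 18.
  x = λ² - 7 - 17 = 324 - 24 ≡ 15; y = λ·(7 - 15) - 1 ≡ 7. → (15, 7)
5P: (15, 7) + (17, 10). λ = (10 - 7)/(17 - 15) ≡ 3/2 mod 19. 2⁻¹ ≡ 10 (mod 19), so λ ≡ 11.
  x = λ² - 15 - 17 = 121 - 32 ≡ 13; y = λ·(15 - 13) - 7 ≡ 15. → (13, 15)
6P: (13, 15) + (17, 10). λ = (10 - 15)/(17 - 13) ≡ 14/4 mod 19. 4⁻¹ ≡ 5 (mod 19), so λ ≡ 13.
  x = λ² - 13 - 17 = 169 - 30 ≡ 6; y = λ·(13 - 6) - 15 ≡ 0. → (6, 0)
7P: (6, 0) + (17, 10). λ = (10 - 0)/(17 - 6) ≡ 10/11 mod 19. 11⁻¹ ≡ 7 (mod 19), so λ ≡ 13.
  x = λ² - 6 - 17 = 169 - 23 ≡ 13; y = λ·(6 - 13) - 0 ≡ 4. → (13, 4)
8P: (13, 4) + (17, 10). λ = (10 - 4)/(17 - 13) ≡ 6/4 mod 19. 4⁻¹ ≡ 5 (mod 19) since 4·5 = 20 ≡ 1, so λ ≡ 11.
  x = λ² - 13 - 17 = 121 - 30 ≡ 15; y = λ·(13 - 15) - 4 ≡ 12. → (15, 12)
9P: (15, 12) + (17, 10). λ = (10 - 12)/(17 - 15) ≡ 17/2 mod 19. 2⁻¹ ≡ 10 (mod 19), so λ ≡ 18.
  x = λ² - 15 - 17 = 324 - 32 ≡ 7; y = λ·(15 - 7) - 12 ≡ 18. → (7, 18)
10P: (7, 18) + (17, 10). λ = (10 - 18)/(17 - 7) ≡ 11/10 mod 19. 10⁻¹ ≡ 2 (mod 19), so λ ≡ 3.
  x = λ² - 7 - 17 = 9 - 24 ≡ 4; y = λ·(7 - 4) - 18 ≡ 10. → (4, 10)
11P: (4, 10) + (17, 10). λ = (10 - 10)/(17 - 4) ≡ 0/13 mod 19. 13⁻¹ ≡ 3 (mod 19), so λ ≡ 0.
  x = λ² - 4 - 17 = 0 - 21 ≡ 17; y = λ·(4 - 17) - 10 ≡ 9. → (17, 9)
12P: (17, 9) + (17, 10): same x and y₁ ≡ -y₂, so the sum is the point at infinity.
12P = the point at infinity, so the order is 12.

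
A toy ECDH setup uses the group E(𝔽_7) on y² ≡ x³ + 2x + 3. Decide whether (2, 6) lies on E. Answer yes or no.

yes

y² = 6² ≡ 1; x³ + 2x + 3 = 15 ≡ 1 (mod 7). 1 = 1.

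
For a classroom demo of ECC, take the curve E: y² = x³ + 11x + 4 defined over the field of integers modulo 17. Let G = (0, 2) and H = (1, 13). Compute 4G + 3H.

(10, 3)

First 4G:
Repeated addition: build up to 4G.
2G: tangent at (0, 2): λ = (3·0² + 11)/(2·2) ≡ 11/4. 4⁻¹ ≡ 13 (mod 17), so λ ≡ 11·13 ≡ 7.
  x = λ² - 0 - 0 = 49 - 0 ≡ 15; y = λ·(0 - 15) - 2 ≡ 12. → (15, 12)
3G: (15, 12) + (0, 2). λ = (2 - 12)/(0 - 15) ≡ 7/2 mod 17. 2⁻¹ ≡ 9 (mod 17), so λ ≡ 12.
  x = λ² - 15 - 0 = 144 - 15 ≡ 10; y = λ·(15 - 10) - 12 ≡ 14. → (10, 14)
4G: (10, 14) + (0, 2). λ = (2 - 14)/(0 - 10) ≡ 5/7 mod 17. 7⁻¹ ≡ 5 (mod 17) since 7·5 = 35 ≡ 1, so λ ≡ 8.
  x = λ² - 10 - 0 = 64 - 10 ≡ 3; y = λ·(10 - 3) - 14 ≡ 8. → (3, 8)
4G = (3, 8).
Next 3H:
Repeated addition: build up to 3H.
2H: tangent at (1, 13): λ = (3·1² + 11)/(2·13) ≡ 14/9. 9⁻¹ ≡ 2 (mod 17), so λ ≡ 14·2 ≡ 11.
  x = λ² - 1 - 1 = 121 - 2 ≡ 0; y = λ·(1 - 0) - 13 ≡ 15. → (0, 15)
3H: (0, 15) + (1, 13). λ = (13 - 15)/(1 - 0) ≡ 15/1 mod 17. 1⁻¹ ≡ 1 (mod 17) since 1·1 = 1 ≡ 1, so λ ≡ 15.
  x = λ² - 0 - 1 = 225 - 1 ≡ 3; y = λ·(0 - 3) - 15 ≡ 8. → (3, 8)
3H = (3, 8).
Finally 4G + 3H:
tangent at (3, 8): λ = (3·3² + 11)/(2·8) ≡ 4/16. 16⁻¹ ≡ 16 (mod 17) since 16·16 = 256 ≡ 1, so λ ≡ 4·16 ≡ 13.
  x = λ² - 3 - 3 = 169 - 6 ≡ 10; y = λ·(3 - 10) - 8 ≡ 3. → (10, 3)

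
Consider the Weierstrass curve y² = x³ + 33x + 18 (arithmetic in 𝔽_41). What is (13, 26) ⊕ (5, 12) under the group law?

(13, 26) + (5, 12). λ = (12 - 26)/(5 - 13) ≡ 27/33 mod 41. 33⁻¹ ≡ 5 (mod 41) since 33·5 = 165 ≡ 1, so λ ≡ 12.
  x = λ² - 13 - 5 = 144 - 18 ≡ 3; y = λ·(13 - 3) - 26 ≡ 12. → (3, 12)

(3, 12)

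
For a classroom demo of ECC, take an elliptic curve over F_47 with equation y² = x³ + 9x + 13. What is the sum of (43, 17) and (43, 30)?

O

The two points share x = 43 and their y-coordinates satisfy 17 + 30 ≡ 0 (mod 47), so they are inverses. Their sum is the point at infinity.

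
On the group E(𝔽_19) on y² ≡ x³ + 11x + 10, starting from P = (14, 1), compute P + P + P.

(6, 8)

Repeated addition: build up to 3P.
2P: tangent at (14, 1): λ = (3·14² + 11)/(2·1) ≡ 10/2. 2⁻¹ ≡ 10 (mod 19), so λ ≡ 10·10 ≡ 5.
  x = λ² - 14 - 14 = 25 - 28 ≡ 16; y = λ·(14 - 16) - 1 ≡ 8. → (16, 8)
3P: (16, 8) + (14, 1). λ = (1 - 8)/(14 - 16) ≡ 12/17 mod 19. 17⁻¹ ≡ 9 (mod 19) since 17·9 = 153 ≡ 1, so λ ≡ 13.
  x = λ² - 16 - 14 = 169 - 30 ≡ 6; y = λ·(16 - 6) - 8 ≡ 8. → (6, 8)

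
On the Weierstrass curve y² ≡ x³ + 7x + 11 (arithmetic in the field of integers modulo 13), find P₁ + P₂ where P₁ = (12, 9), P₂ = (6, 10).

(12, 9) + (6, 10). λ = (10 - 9)/(6 - 12) ≡ 1/7 mod 13. 7⁻¹ ≡ 2 (mod 13), so λ ≡ 2.
  x = λ² - 12 - 6 = 4 - 18 ≡ 12; y = λ·(12 - 12) - 9 ≡ 4. → (12, 4)

(12, 4)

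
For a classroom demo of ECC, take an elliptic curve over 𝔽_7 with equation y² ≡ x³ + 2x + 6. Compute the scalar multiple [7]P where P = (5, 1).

(1, 4)

Double-and-add on 7 = (111)₂. Start with P = (5, 1) for the leading 1-bit.
double: tangent at (5, 1): λ = (3·5² + 2)/(2·1) ≡ 0/2. 2⁻¹ ≡ 4 (mod 7) since 2·4 = 8 ≡ 1, so λ ≡ 0·4 ≡ 0.
  x = λ² - 5 - 5 = 0 - 10 ≡ 4; y = λ·(5 - 4) - 1 ≡ 6. → (4, 6)
add P: (4, 6) + (5, 1). λ = (1 - 6)/(5 - 4) ≡ 2/1 mod 7. 1⁻¹ ≡ 1 (mod 7), so λ ≡ 2.
  x = λ² - 4 - 5 = 4 - 9 ≡ 2; y = λ·(4 - 2) - 6 ≡ 5. → (2, 5)
double: tangent at (2, 5): λ = (3·2² + 2)/(2·5) ≡ 0/3. 3⁻¹ ≡ 5 (mod 7) since 3·5 = 15 ≡ 1, so λ ≡ 0·5 ≡ 0.
  x = λ² - 2 - 2 = 0 - 4 ≡ 3; y = λ·(2 - 3) - 5 ≡ 2. → (3, 2)
add P: (3, 2) + (5, 1). λ = (1 - 2)/(5 - 3) ≡ 6/2 mod 7. 2⁻¹ ≡ 4 (mod 7), so λ ≡ 3.
  x = λ² - 3 - 5 = 9 - 8 ≡ 1; y = λ·(3 - 1) - 2 ≡ 4. → (1, 4)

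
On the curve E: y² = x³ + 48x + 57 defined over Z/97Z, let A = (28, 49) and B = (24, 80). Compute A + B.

(28, 49) + (24, 80). λ = (80 - 49)/(24 - 28) ≡ 31/93 mod 97. 93⁻¹ ≡ 24 (mod 97) since 93·24 = 2232 ≡ 1, so λ ≡ 65.
  x = λ² - 28 - 24 = 4225 - 52 ≡ 2; y = λ·(28 - 2) - 49 ≡ 89. → (2, 89)

(2, 89)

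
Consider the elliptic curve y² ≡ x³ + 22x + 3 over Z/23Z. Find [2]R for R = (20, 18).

(10, 2)

tangent at (20, 18): λ = (3·20² + 22)/(2·18) ≡ 3/13. 13⁻¹ ≡ 16 (mod 23) since 13·16 = 208 ≡ 1, so λ ≡ 3·16 ≡ 2.
  x = λ² - 20 - 20 = 4 - 40 ≡ 10; y = λ·(20 - 10) - 18 ≡ 2. → (10, 2)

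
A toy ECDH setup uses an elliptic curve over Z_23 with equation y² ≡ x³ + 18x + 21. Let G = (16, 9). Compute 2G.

tangent at (16, 9): λ = (3·16² + 18)/(2·9) ≡ 4/18. 18⁻¹ ≡ 9 (mod 23), so λ ≡ 4·9 ≡ 13.
  x = λ² - 16 - 16 = 169 - 32 ≡ 22; y = λ·(16 - 22) - 9 ≡ 5. → (22, 5)

(22, 5)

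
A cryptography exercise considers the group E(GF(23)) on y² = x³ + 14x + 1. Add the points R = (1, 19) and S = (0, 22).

(8, 2)

(1, 19) + (0, 22). λ = (22 - 19)/(0 - 1) ≡ 3/22 mod 23. 22⁻¹ ≡ 22 (mod 23) since 22·22 = 484 ≡ 1, so λ ≡ 20.
  x = λ² - 1 - 0 = 400 - 1 ≡ 8; y = λ·(1 - 8) - 19 ≡ 2. → (8, 2)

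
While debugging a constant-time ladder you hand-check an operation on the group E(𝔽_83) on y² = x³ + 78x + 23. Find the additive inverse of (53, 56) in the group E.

(53, 27)

-(53, 56) = (53, -56 mod 83) = (53, 27).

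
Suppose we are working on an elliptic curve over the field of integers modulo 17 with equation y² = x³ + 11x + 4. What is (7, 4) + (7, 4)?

tangent at (7, 4): λ = (3·7² + 11)/(2·4) ≡ 5/8. 8⁻¹ ≡ 15 (mod 17), so λ ≡ 5·15 ≡ 7.
  x = λ² - 7 - 7 = 49 - 14 ≡ 1; y = λ·(7 - 1) - 4 ≡ 4. → (1, 4)

(1, 4)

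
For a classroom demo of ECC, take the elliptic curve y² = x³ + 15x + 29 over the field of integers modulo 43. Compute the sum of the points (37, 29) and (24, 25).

(37, 29) + (24, 25). λ = (25 - 29)/(24 - 37) ≡ 39/30 mod 43. 30⁻¹ ≡ 33 (mod 43), so λ ≡ 40.
  x = λ² - 37 - 24 = 1600 - 61 ≡ 34; y = λ·(37 - 34) - 29 ≡ 5. → (34, 5)

(34, 5)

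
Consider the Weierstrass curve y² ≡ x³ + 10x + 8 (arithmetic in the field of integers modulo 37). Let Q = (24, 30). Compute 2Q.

(16, 34)

tangent at (24, 30): λ = (3·24² + 10)/(2·30) ≡ 36/23. 23⁻¹ ≡ 29 (mod 37) since 23·29 = 667 ≡ 1, so λ ≡ 36·29 ≡ 8.
  x = λ² - 24 - 24 = 64 - 48 ≡ 16; y = λ·(24 - 16) - 30 ≡ 34. → (16, 34)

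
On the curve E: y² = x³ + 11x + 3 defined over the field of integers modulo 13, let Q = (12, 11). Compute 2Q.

tangent at (12, 11): λ = (3·12² + 11)/(2·11) ≡ 1/9. 9⁻¹ ≡ 3 (mod 13), so λ ≡ 1·3 ≡ 3.
  x = λ² - 12 - 12 = 9 - 24 ≡ 11; y = λ·(12 - 11) - 11 ≡ 5. → (11, 5)

(11, 5)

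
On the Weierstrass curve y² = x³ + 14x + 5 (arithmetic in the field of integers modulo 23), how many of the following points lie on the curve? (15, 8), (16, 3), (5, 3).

(15, 8): 8² ≡ 18, rhs ≡ 2 → off.
(16, 3): 3² ≡ 9, rhs ≡ 1 → off.
(5, 3): 3² ≡ 9, rhs ≡ 16 → off.

0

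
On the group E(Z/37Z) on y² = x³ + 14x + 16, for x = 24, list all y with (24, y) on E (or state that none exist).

none

x³ + 14x + 16 = 14176 ≡ 5 (mod 37).
5 is a non-residue mod 37; no y exists.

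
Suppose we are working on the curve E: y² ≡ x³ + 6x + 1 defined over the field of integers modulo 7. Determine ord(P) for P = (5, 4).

2P: tangent at (5, 4): λ = (3·5² + 6)/(2·4) ≡ 4/1. 1⁻¹ ≡ 1 (mod 7) since 1·1 = 1 ≡ 1, so λ ≡ 4·1 ≡ 4.
  x = λ² - 5 - 5 = 16 - 10 ≡ 6; y = λ·(5 - 6) - 4 ≡ 6. → (6, 6)
3P: (6, 6) + (5, 4). λ = (4 - 6)/(5 - 6) ≡ 5/6 mod 7. 6⁻¹ ≡ 6 (mod 7), so λ ≡ 2.
  x = λ² - 6 - 5 = 4 - 11 ≡ 0; y = λ·(6 - 0) - 6 ≡ 6. → (0, 6)
4P: (0, 6) + (5, 4). λ = (4 - 6)/(5 - 0) ≡ 5/5 mod 7. 5⁻¹ ≡ 3 (mod 7), so λ ≡ 1.
  x = λ² - 0 - 5 = 1 - 5 ≡ 3; y = λ·(0 - 3) - 6 ≡ 5. → (3, 5)
5P: (3, 5) + (5, 4). λ = (4 - 5)/(5 - 3) ≡ 6/2 mod 7. 2⁻¹ ≡ 4 (mod 7), so λ ≡ 3.
  x = λ² - 3 - 5 = 9 - 8 ≡ 1; y = λ·(3 - 1) - 5 ≡ 1. → (1, 1)
6P: (1, 1) + (5, 4). λ = (4 - 1)/(5 - 1) ≡ 3/4 mod 7. 4⁻¹ ≡ 2 (mod 7) since 4·2 = 8 ≡ 1, so λ ≡ 6.
  x = λ² - 1 - 5 = 36 - 6 ≡ 2; y = λ·(1 - 2) - 1 ≡ 0. → (2, 0)
7P: (2, 0) + (5, 4). λ = (4 - 0)/(5 - 2) ≡ 4/3 mod 7. 3⁻¹ ≡ 5 (mod 7), so λ ≡ 6.
  x = λ² - 2 - 5 = 36 - 7 ≡ 1; y = λ·(2 - 1) - 0 ≡ 6. → (1, 6)
8P: (1, 6) + (5, 4). λ = (4 - 6)/(5 - 1) ≡ 5/4 mod 7. 4⁻¹ ≡ 2 (mod 7), so λ ≡ 3.
  x = λ² - 1 - 5 = 9 - 6 ≡ 3; y = λ·(1 - 3) - 6 ≡ 2. → (3, 2)
9P: (3, 2) + (5, 4). λ = (4 - 2)/(5 - 3) ≡ 2/2 mod 7. 2⁻¹ ≡ 4 (mod 7) since 2·4 = 8 ≡ 1, so λ ≡ 1.
  x = λ² - 3 - 5 = 1 - 8 ≡ 0; y = λ·(3 - 0) - 2 ≡ 1. → (0, 1)
10P: (0, 1) + (5, 4). λ = (4 - 1)/(5 - 0) ≡ 3/5 mod 7. 5⁻¹ ≡ 3 (mod 7) since 5·3 = 15 ≡ 1, so λ ≡ 2.
  x = λ² - 0 - 5 = 4 - 5 ≡ 6; y = λ·(0 - 6) - 1 ≡ 1. → (6, 1)
11P: (6, 1) + (5, 4). λ = (4 - 1)/(5 - 6) ≡ 3/6 mod 7. 6⁻¹ ≡ 6 (mod 7), so λ ≡ 4.
  x = λ² - 6 - 5 = 16 - 11 ≡ 5; y = λ·(6 - 5) - 1 ≡ 3. → (5, 3)
12P: (5, 3) + (5, 4): same x and y₁ ≡ -y₂, so the sum is ∞.
12P = ∞, so the order is 12.

12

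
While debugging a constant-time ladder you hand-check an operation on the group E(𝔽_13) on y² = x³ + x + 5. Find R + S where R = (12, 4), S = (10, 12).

(12, 4) + (10, 12). λ = (12 - 4)/(10 - 12) ≡ 8/11 mod 13. 11⁻¹ ≡ 6 (mod 13), so λ ≡ 9.
  x = λ² - 12 - 10 = 81 - 22 ≡ 7; y = λ·(12 - 7) - 4 ≡ 2. → (7, 2)

(7, 2)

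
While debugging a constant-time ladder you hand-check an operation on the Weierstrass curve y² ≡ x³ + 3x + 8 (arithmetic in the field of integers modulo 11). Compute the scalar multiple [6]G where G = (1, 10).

(7, 3)

Repeated addition: build up to 6G.
2G: tangent at (1, 10): λ = (3·1² + 3)/(2·10) ≡ 6/9. 9⁻¹ ≡ 5 (mod 11), so λ ≡ 6·5 ≡ 8.
  x = λ² - 1 - 1 = 64 - 2 ≡ 7; y = λ·(1 - 7) - 10 ≡ 8. → (7, 8)
3G: (7, 8) + (1, 10). λ = (10 - 8)/(1 - 7) ≡ 2/5 mod 11. 5⁻¹ ≡ 9 (mod 11) since 5·9 = 45 ≡ 1, so λ ≡ 7.
  x = λ² - 7 - 1 = 49 - 8 ≡ 8; y = λ·(7 - 8) - 8 ≡ 7. → (8, 7)
4G: (8, 7) + (1, 10). λ = (10 - 7)/(1 - 8) ≡ 3/4 mod 11. 4⁻¹ ≡ 3 (mod 11), so λ ≡ 9.
  x = λ² - 8 - 1 = 81 - 9 ≡ 6; y = λ·(8 - 6) - 7 ≡ 0. → (6, 0)
5G: (6, 0) + (1, 10). λ = (10 - 0)/(1 - 6) ≡ 10/6 mod 11. 6⁻¹ ≡ 2 (mod 11), so λ ≡ 9.
  x = λ² - 6 - 1 = 81 - 7 ≡ 8; y = λ·(6 - 8) - 0 ≡ 4. → (8, 4)
6G: (8, 4) + (1, 10). λ = (10 - 4)/(1 - 8) ≡ 6/4 mod 11. 4⁻¹ ≡ 3 (mod 11) since 4·3 = 12 ≡ 1, so λ ≡ 7.
  x = λ² - 8 - 1 = 49 - 9 ≡ 7; y = λ·(8 - 7) - 4 ≡ 3. → (7, 3)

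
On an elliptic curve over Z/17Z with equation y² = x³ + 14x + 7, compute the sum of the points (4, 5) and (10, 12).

(2, 3)

(4, 5) + (10, 12). λ = (12 - 5)/(10 - 4) ≡ 7/6 mod 17. 6⁻¹ ≡ 3 (mod 17), so λ ≡ 4.
  x = λ² - 4 - 10 = 16 - 14 ≡ 2; y = λ·(4 - 2) - 5 ≡ 3. → (2, 3)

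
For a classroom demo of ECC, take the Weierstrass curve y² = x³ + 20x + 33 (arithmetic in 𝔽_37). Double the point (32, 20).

(22, 13)

tangent at (32, 20): λ = (3·32² + 20)/(2·20) ≡ 21/3. 3⁻¹ ≡ 25 (mod 37), so λ ≡ 21·25 ≡ 7.
  x = λ² - 32 - 32 = 49 - 64 ≡ 22; y = λ·(32 - 22) - 20 ≡ 13. → (22, 13)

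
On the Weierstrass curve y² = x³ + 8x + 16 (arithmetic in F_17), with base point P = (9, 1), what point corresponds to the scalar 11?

Repeated addition: build up to 11P.
2P: tangent at (9, 1): λ = (3·9² + 8)/(2·1) ≡ 13/2. 2⁻¹ ≡ 9 (mod 17) since 2·9 = 18 ≡ 1, so λ ≡ 13·9 ≡ 15.
  x = λ² - 9 - 9 = 225 - 18 ≡ 3; y = λ·(9 - 3) - 1 ≡ 4. → (3, 4)
3P: (3, 4) + (9, 1). λ = (1 - 4)/(9 - 3) ≡ 14/6 mod 17. 6⁻¹ ≡ 3 (mod 17) since 6·3 = 18 ≡ 1, so λ ≡ 8.
  x = λ² - 3 - 9 = 64 - 12 ≡ 1; y = λ·(3 - 1) - 4 ≡ 12. → (1, 12)
4P: (1, 12) + (9, 1). λ = (1 - 12)/(9 - 1) ≡ 6/8 mod 17. 8⁻¹ ≡ 15 (mod 17), so λ ≡ 5.
  x = λ² - 1 - 9 = 25 - 10 ≡ 15; y = λ·(1 - 15) - 12 ≡ 3. → (15, 3)
5P: (15, 3) + (9, 1). λ = (1 - 3)/(9 - 15) ≡ 15/11 mod 17. 11⁻¹ ≡ 14 (mod 17) since 11·14 = 154 ≡ 1, so λ ≡ 6.
  x = λ² - 15 - 9 = 36 - 24 ≡ 12; y = λ·(15 - 12) - 3 ≡ 15. → (12, 15)
6P: (12, 15) + (9, 1). λ = (1 - 15)/(9 - 12) ≡ 3/14 mod 17. 14⁻¹ ≡ 11 (mod 17), so λ ≡ 16.
  x = λ² - 12 - 9 = 256 - 21 ≡ 14; y = λ·(12 - 14) - 15 ≡ 4. → (14, 4)
7P: (14, 4) + (9, 1). λ = (1 - 4)/(9 - 14) ≡ 14/12 mod 17. 12⁻¹ ≡ 10 (mod 17), so λ ≡ 4.
  x = λ² - 14 - 9 = 16 - 23 ≡ 10; y = λ·(14 - 10) - 4 ≡ 12. → (10, 12)
8P: (10, 12) + (9, 1). λ = (1 - 12)/(9 - 10) ≡ 6/16 mod 17. 16⁻¹ ≡ 16 (mod 17), so λ ≡ 11.
  x = λ² - 10 - 9 = 121 - 19 ≡ 0; y = λ·(10 - 0) - 12 ≡ 13. → (0, 13)
9P: (0, 13) + (9, 1). λ = (1 - 13)/(9 - 0) ≡ 5/9 mod 17. 9⁻¹ ≡ 2 (mod 17) since 9·2 = 18 ≡ 1, so λ ≡ 10.
  x = λ² - 0 - 9 = 100 - 9 ≡ 6; y = λ·(0 - 6) - 13 ≡ 12. → (6, 12)
10P: (6, 12) + (9, 1). λ = (1 - 12)/(9 - 6) ≡ 6/3 mod 17. 3⁻¹ ≡ 6 (mod 17), so λ ≡ 2.
  x = λ² - 6 - 9 = 4 - 15 ≡ 6; y = λ·(6 - 6) - 12 ≡ 5. → (6, 5)
11P: (6, 5) + (9, 1). λ = (1 - 5)/(9 - 6) ≡ 13/3 mod 17. 3⁻¹ ≡ 6 (mod 17), so λ ≡ 10.
  x = λ² - 6 - 9 = 100 - 15 ≡ 0; y = λ·(6 - 0) - 5 ≡ 4. → (0, 4)

(0, 4)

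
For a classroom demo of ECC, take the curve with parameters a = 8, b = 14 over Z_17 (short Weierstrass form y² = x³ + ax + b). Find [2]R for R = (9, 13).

tangent at (9, 13): λ = (3·9² + 8)/(2·13) ≡ 13/9. 9⁻¹ ≡ 2 (mod 17) since 9·2 = 18 ≡ 1, so λ ≡ 13·2 ≡ 9.
  x = λ² - 9 - 9 = 81 - 18 ≡ 12; y = λ·(9 - 12) - 13 ≡ 11. → (12, 11)

(12, 11)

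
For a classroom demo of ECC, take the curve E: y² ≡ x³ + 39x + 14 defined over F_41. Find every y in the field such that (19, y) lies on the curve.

none

x³ + 39x + 14 = 7614 ≡ 29 (mod 41).
29 is a non-residue mod 41; no y exists.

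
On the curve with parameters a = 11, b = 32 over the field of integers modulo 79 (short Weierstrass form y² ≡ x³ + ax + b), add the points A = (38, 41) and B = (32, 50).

(31, 67)

(38, 41) + (32, 50). λ = (50 - 41)/(32 - 38) ≡ 9/73 mod 79. 73⁻¹ ≡ 13 (mod 79), so λ ≡ 38.
  x = λ² - 38 - 32 = 1444 - 70 ≡ 31; y = λ·(38 - 31) - 41 ≡ 67. → (31, 67)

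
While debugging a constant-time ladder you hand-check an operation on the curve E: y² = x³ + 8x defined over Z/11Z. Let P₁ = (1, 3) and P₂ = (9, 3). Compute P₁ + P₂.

(1, 3) + (9, 3). λ = (3 - 3)/(9 - 1) ≡ 0/8 mod 11. 8⁻¹ ≡ 7 (mod 11) since 8·7 = 56 ≡ 1, so λ ≡ 0.
  x = λ² - 1 - 9 = 0 - 10 ≡ 1; y = λ·(1 - 1) - 3 ≡ 8. → (1, 8)

(1, 8)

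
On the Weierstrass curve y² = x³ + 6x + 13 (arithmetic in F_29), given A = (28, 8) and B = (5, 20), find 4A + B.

First 4A:
Repeated addition: build up to 4A.
2A: tangent at (28, 8): λ = (3·28² + 6)/(2·8) ≡ 9/16. 16⁻¹ ≡ 20 (mod 29), so λ ≡ 9·20 ≡ 6.
  x = λ² - 28 - 28 = 36 - 56 ≡ 9; y = λ·(28 - 9) - 8 ≡ 19. → (9, 19)
3A: (9, 19) + (28, 8). λ = (8 - 19)/(28 - 9) ≡ 18/19 mod 29. 19⁻¹ ≡ 26 (mod 29), so λ ≡ 4.
  x = λ² - 9 - 28 = 16 - 37 ≡ 8; y = λ·(9 - 8) - 19 ≡ 14. → (8, 14)
4A: (8, 14) + (28, 8). λ = (8 - 14)/(28 - 8) ≡ 23/20 mod 29. 20⁻¹ ≡ 16 (mod 29), so λ ≡ 20.
  x = λ² - 8 - 28 = 400 - 36 ≡ 16; y = λ·(8 - 16) - 14 ≡ 0. → (16, 0)
4A = (16, 0).
Finally 4A + B:
(16, 0) + (5, 20). λ = (20 - 0)/(5 - 16) ≡ 20/18 mod 29. 18⁻¹ ≡ 21 (mod 29) since 18·21 = 378 ≡ 1, so λ ≡ 14.
  x = λ² - 16 - 5 = 196 - 21 ≡ 1; y = λ·(16 - 1) - 0 ≡ 7. → (1, 7)

(1, 7)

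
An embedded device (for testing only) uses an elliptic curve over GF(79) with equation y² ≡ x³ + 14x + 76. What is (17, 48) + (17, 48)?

tangent at (17, 48): λ = (3·17² + 14)/(2·48) ≡ 12/17. 17⁻¹ ≡ 14 (mod 79), so λ ≡ 12·14 ≡ 10.
  x = λ² - 17 - 17 = 100 - 34 ≡ 66; y = λ·(17 - 66) - 48 ≡ 15. → (66, 15)

(66, 15)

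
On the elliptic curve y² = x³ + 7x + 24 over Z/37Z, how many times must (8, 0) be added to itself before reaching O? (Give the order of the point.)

2

2P: (8, 0) + (8, 0): same x and y₁ ≡ -y₂, so the sum is O.
2P = O, so the order is 2.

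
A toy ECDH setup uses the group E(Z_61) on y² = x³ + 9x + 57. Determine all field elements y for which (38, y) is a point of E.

26, 35

x³ + 9x + 57 = 55271 ≡ 5 (mod 61).
Square roots of 5 mod 61: 26 and 35 (since 26² = 676 ≡ 5).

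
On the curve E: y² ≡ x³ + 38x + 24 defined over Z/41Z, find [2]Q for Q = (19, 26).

tangent at (19, 26): λ = (3·19² + 38)/(2·26) ≡ 14/11. 11⁻¹ ≡ 15 (mod 41) since 11·15 = 165 ≡ 1, so λ ≡ 14·15 ≡ 5.
  x = λ² - 19 - 19 = 25 - 38 ≡ 28; y = λ·(19 - 28) - 26 ≡ 11. → (28, 11)

(28, 11)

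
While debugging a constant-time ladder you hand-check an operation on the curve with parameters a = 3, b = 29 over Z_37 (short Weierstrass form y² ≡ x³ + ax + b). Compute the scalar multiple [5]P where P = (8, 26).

(19, 10)

Repeated addition: build up to 5P.
2P: tangent at (8, 26): λ = (3·8² + 3)/(2·26) ≡ 10/15. 15⁻¹ ≡ 5 (mod 37), so λ ≡ 10·5 ≡ 13.
  x = λ² - 8 - 8 = 169 - 16 ≡ 5; y = λ·(8 - 5) - 26 ≡ 13. → (5, 13)
3P: (5, 13) + (8, 26). λ = (26 - 13)/(8 - 5) ≡ 13/3 mod 37. 3⁻¹ ≡ 25 (mod 37), so λ ≡ 29.
  x = λ² - 5 - 8 = 841 - 13 ≡ 14; y = λ·(5 - 14) - 13 ≡ 22. → (14, 22)
4P: (14, 22) + (8, 26). λ = (26 - 22)/(8 - 14) ≡ 4/31 mod 37. 31⁻¹ ≡ 6 (mod 37) since 31·6 = 186 ≡ 1, so λ ≡ 24.
  x = λ² - 14 - 8 = 576 - 22 ≡ 36; y = λ·(14 - 36) - 22 ≡ 5. → (36, 5)
5P: (36, 5) + (8, 26). λ = (26 - 5)/(8 - 36) ≡ 21/9 mod 37. 9⁻¹ ≡ 33 (mod 37), so λ ≡ 27.
  x = λ² - 36 - 8 = 729 - 44 ≡ 19; y = λ·(36 - 19) - 5 ≡ 10. → (19, 10)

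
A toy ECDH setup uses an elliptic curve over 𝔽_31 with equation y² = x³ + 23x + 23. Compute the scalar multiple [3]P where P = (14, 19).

Repeated addition: build up to 3P.
2P: tangent at (14, 19): λ = (3·14² + 23)/(2·19) ≡ 22/7. 7⁻¹ ≡ 9 (mod 31), so λ ≡ 22·9 ≡ 12.
  x = λ² - 14 - 14 = 144 - 28 ≡ 23; y = λ·(14 - 23) - 19 ≡ 28. → (23, 28)
3P: (23, 28) + (14, 19). λ = (19 - 28)/(14 - 23) ≡ 22/22 mod 31. 22⁻¹ ≡ 24 (mod 31) since 22·24 = 528 ≡ 1, so λ ≡ 1.
  x = λ² - 23 - 14 = 1 - 37 ≡ 26; y = λ·(23 - 26) - 28 ≡ 0. → (26, 0)

(26, 0)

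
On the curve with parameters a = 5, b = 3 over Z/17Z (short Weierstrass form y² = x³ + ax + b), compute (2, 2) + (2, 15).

O

The two points share x = 2 and their y-coordinates satisfy 2 + 15 ≡ 0 (mod 17), so they are inverses. Their sum is O.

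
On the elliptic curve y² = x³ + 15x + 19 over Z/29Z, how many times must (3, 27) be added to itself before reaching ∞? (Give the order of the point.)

2P: tangent at (3, 27): λ = (3·3² + 15)/(2·27) ≡ 13/25. 25⁻¹ ≡ 7 (mod 29), so λ ≡ 13·7 ≡ 4.
  x = λ² - 3 - 3 = 16 - 6 ≡ 10; y = λ·(3 - 10) - 27 ≡ 3. → (10, 3)
3P: (10, 3) + (3, 27). λ = (27 - 3)/(3 - 10) ≡ 24/22 mod 29. 22⁻¹ ≡ 4 (mod 29), so λ ≡ 9.
  x = λ² - 10 - 3 = 81 - 13 ≡ 10; y = λ·(10 - 10) - 3 ≡ 26. → (10, 26)
4P: (10, 26) + (3, 27). λ = (27 - 26)/(3 - 10) ≡ 1/22 mod 29. 22⁻¹ ≡ 4 (mod 29), so λ ≡ 4.
  x = λ² - 10 - 3 = 16 - 13 ≡ 3; y = λ·(10 - 3) - 26 ≡ 2. → (3, 2)
5P: (3, 2) + (3, 27): same x and y₁ ≡ -y₂, so the sum is ∞.
5P = ∞, so the order is 5.

5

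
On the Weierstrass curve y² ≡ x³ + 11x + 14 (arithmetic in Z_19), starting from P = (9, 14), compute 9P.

(13, 6)

Repeated addition: build up to 9P.
2P: tangent at (9, 14): λ = (3·9² + 11)/(2·14) ≡ 7/9. 9⁻¹ ≡ 17 (mod 19), so λ ≡ 7·17 ≡ 5.
  x = λ² - 9 - 9 = 25 - 18 ≡ 7; y = λ·(9 - 7) - 14 ≡ 15. → (7, 15)
3P: (7, 15) + (9, 14). λ = (14 - 15)/(9 - 7) ≡ 18/2 mod 19. 2⁻¹ ≡ 10 (mod 19), so λ ≡ 9.
  x = λ² - 7 - 9 = 81 - 16 ≡ 8; y = λ·(7 - 8) - 15 ≡ 14. → (8, 14)
4P: (8, 14) + (9, 14). λ = (14 - 14)/(9 - 8) ≡ 0/1 mod 19. 1⁻¹ ≡ 1 (mod 19) since 1·1 = 1 ≡ 1, so λ ≡ 0.
  x = λ² - 8 - 9 = 0 - 17 ≡ 2; y = λ·(8 - 2) - 14 ≡ 5. → (2, 5)
5P: (2, 5) + (9, 14). λ = (14 - 5)/(9 - 2) ≡ 9/7 mod 19. 7⁻¹ ≡ 11 (mod 19) since 7·11 = 77 ≡ 1, so λ ≡ 4.
  x = λ² - 2 - 9 = 16 - 11 ≡ 5; y = λ·(2 - 5) - 5 ≡ 2. → (5, 2)
6P: (5, 2) + (9, 14). λ = (14 - 2)/(9 - 5) ≡ 12/4 mod 19. 4⁻¹ ≡ 5 (mod 19), so λ ≡ 3.
  x = λ² - 5 - 9 = 9 - 14 ≡ 14; y = λ·(5 - 14) - 2 ≡ 9. → (14, 9)
7P: (14, 9) + (9, 14). λ = (14 - 9)/(9 - 14) ≡ 5/14 mod 19. 14⁻¹ ≡ 15 (mod 19), so λ ≡ 18.
  x = λ² - 14 - 9 = 324 - 23 ≡ 16; y = λ·(14 - 16) - 9 ≡ 12. → (16, 12)
8P: (16, 12) + (9, 14). λ = (14 - 12)/(9 - 16) ≡ 2/12 mod 19. 12⁻¹ ≡ 8 (mod 19) since 12·8 = 96 ≡ 1, so λ ≡ 16.
  x = λ² - 16 - 9 = 256 - 25 ≡ 3; y = λ·(16 - 3) - 12 ≡ 6. → (3, 6)
9P: (3, 6) + (9, 14). λ = (14 - 6)/(9 - 3) ≡ 8/6 mod 19. 6⁻¹ ≡ 16 (mod 19), so λ ≡ 14.
  x = λ² - 3 - 9 = 196 - 12 ≡ 13; y = λ·(3 - 13) - 6 ≡ 6. → (13, 6)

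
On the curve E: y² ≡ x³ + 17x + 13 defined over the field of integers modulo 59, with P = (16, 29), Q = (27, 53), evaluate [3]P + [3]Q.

(6, 6)

First 3P:
Repeated addition: build up to 3P.
2P: tangent at (16, 29): λ = (3·16² + 17)/(2·29) ≡ 18/58. 58⁻¹ ≡ 58 (mod 59) since 58·58 = 3364 ≡ 1, so λ ≡ 18·58 ≡ 41.
  x = λ² - 16 - 16 = 1681 - 32 ≡ 56; y = λ·(16 - 56) - 29 ≡ 42. → (56, 42)
3P: (56, 42) + (16, 29). λ = (29 - 42)/(16 - 56) ≡ 46/19 mod 59. 19⁻¹ ≡ 28 (mod 59), so λ ≡ 49.
  x = λ² - 56 - 16 = 2401 - 72 ≡ 28; y = λ·(56 - 28) - 42 ≡ 32. → (28, 32)
3P = (28, 32).
Next 3Q:
Repeated addition: build up to 3Q.
2Q: tangent at (27, 53): λ = (3·27² + 17)/(2·53) ≡ 21/47. 47⁻¹ ≡ 54 (mod 59), so λ ≡ 21·54 ≡ 13.
  x = λ² - 27 - 27 = 169 - 54 ≡ 56; y = λ·(27 - 56) - 53 ≡ 42. → (56, 42)
3Q: (56, 42) + (27, 53). λ = (53 - 42)/(27 - 56) ≡ 11/30 mod 59. 30⁻¹ ≡ 2 (mod 59), so λ ≡ 22.
  x = λ² - 56 - 27 = 484 - 83 ≡ 47; y = λ·(56 - 47) - 42 ≡ 38. → (47, 38)
3Q = (47, 38).
Finally 3P + 3Q:
(28, 32) + (47, 38). λ = (38 - 32)/(47 - 28) ≡ 6/19 mod 59. 19⁻¹ ≡ 28 (mod 59), so λ ≡ 50.
  x = λ² - 28 - 47 = 2500 - 75 ≡ 6; y = λ·(28 - 6) - 32 ≡ 6. → (6, 6)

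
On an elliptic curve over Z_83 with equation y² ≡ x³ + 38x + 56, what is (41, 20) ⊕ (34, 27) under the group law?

(9, 31)

(41, 20) + (34, 27). λ = (27 - 20)/(34 - 41) ≡ 7/76 mod 83. 76⁻¹ ≡ 71 (mod 83) since 76·71 = 5396 ≡ 1, so λ ≡ 82.
  x = λ² - 41 - 34 = 6724 - 75 ≡ 9; y = λ·(41 - 9) - 20 ≡ 31. → (9, 31)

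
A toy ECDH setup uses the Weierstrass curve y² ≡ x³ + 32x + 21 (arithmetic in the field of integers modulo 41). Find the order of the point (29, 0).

2

2P: (29, 0) + (29, 0): same x and y₁ ≡ -y₂, so the sum is O.
2P = O, so the order is 2.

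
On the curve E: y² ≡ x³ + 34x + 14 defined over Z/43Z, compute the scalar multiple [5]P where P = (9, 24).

(7, 6)

Double-and-add on 5 = (101)₂. Start with P = (9, 24) for the leading 1-bit.
double: tangent at (9, 24): λ = (3·9² + 34)/(2·24) ≡ 19/5. 5⁻¹ ≡ 26 (mod 43) since 5·26 = 130 ≡ 1, so λ ≡ 19·26 ≡ 21.
  x = λ² - 9 - 9 = 441 - 18 ≡ 36; y = λ·(9 - 36) - 24 ≡ 11. → (36, 11)
double: tangent at (36, 11): λ = (3·36² + 34)/(2·11) ≡ 9/22. 22⁻¹ ≡ 2 (mod 43) since 22·2 = 44 ≡ 1, so λ ≡ 9·2 ≡ 18.
  x = λ² - 36 - 36 = 324 - 72 ≡ 37; y = λ·(36 - 37) - 11 ≡ 14. → (37, 14)
add P: (37, 14) + (9, 24). λ = (24 - 14)/(9 - 37) ≡ 10/15 mod 43. 15⁻¹ ≡ 23 (mod 43) since 15·23 = 345 ≡ 1, so λ ≡ 15.
  x = λ² - 37 - 9 = 225 - 46 ≡ 7; y = λ·(37 - 7) - 14 ≡ 6. → (7, 6)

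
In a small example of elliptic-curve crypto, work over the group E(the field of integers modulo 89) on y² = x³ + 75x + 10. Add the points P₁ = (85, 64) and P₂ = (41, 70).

(18, 28)

(85, 64) + (41, 70). λ = (70 - 64)/(41 - 85) ≡ 6/45 mod 89. 45⁻¹ ≡ 2 (mod 89) since 45·2 = 90 ≡ 1, so λ ≡ 12.
  x = λ² - 85 - 41 = 144 - 126 ≡ 18; y = λ·(85 - 18) - 64 ≡ 28. → (18, 28)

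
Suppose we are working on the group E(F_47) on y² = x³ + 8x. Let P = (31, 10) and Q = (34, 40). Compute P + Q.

(31, 10) + (34, 40). λ = (40 - 10)/(34 - 31) ≡ 30/3 mod 47. 3⁻¹ ≡ 16 (mod 47), so λ ≡ 10.
  x = λ² - 31 - 34 = 100 - 65 ≡ 35; y = λ·(31 - 35) - 10 ≡ 44. → (35, 44)

(35, 44)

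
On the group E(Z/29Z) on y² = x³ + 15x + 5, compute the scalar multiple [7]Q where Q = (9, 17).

(4, 19)

Double-and-add on 7 = (111)₂. Start with Q = (9, 17) for the leading 1-bit.
double: tangent at (9, 17): λ = (3·9² + 15)/(2·17) ≡ 26/5. 5⁻¹ ≡ 6 (mod 29), so λ ≡ 26·6 ≡ 11.
  x = λ² - 9 - 9 = 121 - 18 ≡ 16; y = λ·(9 - 16) - 17 ≡ 22. → (16, 22)
add Q: (16, 22) + (9, 17). λ = (17 - 22)/(9 - 16) ≡ 24/22 mod 29. 22⁻¹ ≡ 4 (mod 29), so λ ≡ 9.
  x = λ² - 16 - 9 = 81 - 25 ≡ 27; y = λ·(16 - 27) - 22 ≡ 24. → (27, 24)
double: tangent at (27, 24): λ = (3·27² + 15)/(2·24) ≡ 27/19. 19⁻¹ ≡ 26 (mod 29) since 19·26 = 494 ≡ 1, so λ ≡ 27·26 ≡ 6.
  x = λ² - 27 - 27 = 36 - 54 ≡ 11; y = λ·(27 - 11) - 24 ≡ 14. → (11, 14)
add Q: (11, 14) + (9, 17). λ = (17 - 14)/(9 - 11) ≡ 3/27 mod 29. 27⁻¹ ≡ 14 (mod 29), so λ ≡ 13.
  x = λ² - 11 - 9 = 169 - 20 ≡ 4; y = λ·(11 - 4) - 14 ≡ 19. → (4, 19)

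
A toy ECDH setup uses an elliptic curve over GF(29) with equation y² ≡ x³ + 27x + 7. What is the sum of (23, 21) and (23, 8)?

O

The two points share x = 23 and their y-coordinates satisfy 21 + 8 ≡ 0 (mod 29), so they are inverses. Their sum is 𝒪.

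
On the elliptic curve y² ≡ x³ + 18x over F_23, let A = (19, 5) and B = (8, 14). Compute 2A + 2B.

(13, 19)

First 2A:
Repeated addition: build up to 2A.
2A: tangent at (19, 5): λ = (3·19² + 18)/(2·5) ≡ 20/10. 10⁻¹ ≡ 7 (mod 23) since 10·7 = 70 ≡ 1, so λ ≡ 20·7 ≡ 2.
  x = λ² - 19 - 19 = 4 - 38 ≡ 12; y = λ·(19 - 12) - 5 ≡ 9. → (12, 9)
2A = (12, 9).
Next 2B:
Repeated addition: build up to 2B.
2B: tangent at (8, 14): λ = (3·8² + 18)/(2·14) ≡ 3/5. 5⁻¹ ≡ 14 (mod 23) since 5·14 = 70 ≡ 1, so λ ≡ 3·14 ≡ 19.
  x = λ² - 8 - 8 = 361 - 16 ≡ 0; y = λ·(8 - 0) - 14 ≡ 0. → (0, 0)
2B = (0, 0).
Finally 2A + 2B:
(12, 9) + (0, 0). λ = (0 - 9)/(0 - 12) ≡ 14/11 mod 23. 11⁻¹ ≡ 21 (mod 23) since 11·21 = 231 ≡ 1, so λ ≡ 18.
  x = λ² - 12 - 0 = 324 - 12 ≡ 13; y = λ·(12 - 13) - 9 ≡ 19. → (13, 19)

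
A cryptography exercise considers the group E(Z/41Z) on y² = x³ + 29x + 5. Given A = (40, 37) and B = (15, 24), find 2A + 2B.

First 2A:
Repeated addition: build up to 2A.
2A: tangent at (40, 37): λ = (3·40² + 29)/(2·37) ≡ 32/33. 33⁻¹ ≡ 5 (mod 41) since 33·5 = 165 ≡ 1, so λ ≡ 32·5 ≡ 37.
  x = λ² - 40 - 40 = 1369 - 80 ≡ 18; y = λ·(40 - 18) - 37 ≡ 39. → (18, 39)
2A = (18, 39).
Next 2B:
Repeated addition: build up to 2B.
2B: tangent at (15, 24): λ = (3·15² + 29)/(2·24) ≡ 7/7. 7⁻¹ ≡ 6 (mod 41), so λ ≡ 7·6 ≡ 1.
  x = λ² - 15 - 15 = 1 - 30 ≡ 12; y = λ·(15 - 12) - 24 ≡ 20. → (12, 20)
2B = (12, 20).
Finally 2A + 2B:
(18, 39) + (12, 20). λ = (20 - 39)/(12 - 18) ≡ 22/35 mod 41. 35⁻¹ ≡ 34 (mod 41) since 35·34 = 1190 ≡ 1, so λ ≡ 10.
  x = λ² - 18 - 12 = 100 - 30 ≡ 29; y = λ·(18 - 29) - 39 ≡ 15. → (29, 15)

(29, 15)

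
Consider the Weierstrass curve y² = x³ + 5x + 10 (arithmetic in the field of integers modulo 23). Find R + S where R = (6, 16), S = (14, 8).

(4, 5)

(6, 16) + (14, 8). λ = (8 - 16)/(14 - 6) ≡ 15/8 mod 23. 8⁻¹ ≡ 3 (mod 23) since 8·3 = 24 ≡ 1, so λ ≡ 22.
  x = λ² - 6 - 14 = 484 - 20 ≡ 4; y = λ·(6 - 4) - 16 ≡ 5. → (4, 5)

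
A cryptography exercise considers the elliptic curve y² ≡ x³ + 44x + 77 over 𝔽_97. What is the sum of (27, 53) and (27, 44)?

The two points share x = 27 and their y-coordinates satisfy 53 + 44 ≡ 0 (mod 97), so they are inverses. Their sum is O.

O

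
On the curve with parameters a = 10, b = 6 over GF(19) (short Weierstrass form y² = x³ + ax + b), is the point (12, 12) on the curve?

y² = 12² ≡ 11; x³ + 10x + 6 = 1854 ≡ 11 (mod 19). 11 = 11.

yes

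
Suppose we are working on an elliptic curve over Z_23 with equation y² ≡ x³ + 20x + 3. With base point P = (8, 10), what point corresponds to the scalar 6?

Repeated addition: build up to 6P.
2P: tangent at (8, 10): λ = (3·8² + 20)/(2·10) ≡ 5/20. 20⁻¹ ≡ 15 (mod 23), so λ ≡ 5·15 ≡ 6.
  x = λ² - 8 - 8 = 36 - 16 ≡ 20; y = λ·(8 - 20) - 10 ≡ 10. → (20, 10)
3P: (20, 10) + (8, 10). λ = (10 - 10)/(8 - 20) ≡ 0/11 mod 23. 11⁻¹ ≡ 21 (mod 23), so λ ≡ 0.
  x = λ² - 20 - 8 = 0 - 28 ≡ 18; y = λ·(20 - 18) - 10 ≡ 13. → (18, 13)
4P: (18, 13) + (8, 10). λ = (10 - 13)/(8 - 18) ≡ 20/13 mod 23. 13⁻¹ ≡ 16 (mod 23) since 13·16 = 208 ≡ 1, so λ ≡ 21.
  x = λ² - 18 - 8 = 441 - 26 ≡ 1; y = λ·(18 - 1) - 13 ≡ 22. → (1, 22)
5P: (1, 22) + (8, 10). λ = (10 - 22)/(8 - 1) ≡ 11/7 mod 23. 7⁻¹ ≡ 10 (mod 23), so λ ≡ 18.
  x = λ² - 1 - 8 = 324 - 9 ≡ 16; y = λ·(1 - 16) - 22 ≡ 7. → (16, 7)
6P: (16, 7) + (8, 10). λ = (10 - 7)/(8 - 16) ≡ 3/15 mod 23. 15⁻¹ ≡ 20 (mod 23), so λ ≡ 14.
  x = λ² - 16 - 8 = 196 - 24 ≡ 11; y = λ·(16 - 11) - 7 ≡ 17. → (11, 17)

(11, 17)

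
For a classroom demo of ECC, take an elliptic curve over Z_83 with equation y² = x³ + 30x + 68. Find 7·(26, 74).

Write Q = (26, 74).
Repeated addition: build up to 7Q.
2Q: tangent at (26, 74): λ = (3·26² + 30)/(2·74) ≡ 66/65. 65⁻¹ ≡ 23 (mod 83), so λ ≡ 66·23 ≡ 24.
  x = λ² - 26 - 26 = 576 - 52 ≡ 26; y = λ·(26 - 26) - 74 ≡ 9. → (26, 9)
3Q: (26, 9) + (26, 74): same x and y₁ ≡ -y₂, so the sum is the point at infinity.
4Q: the point at infinity + (26, 74) = (26, 74) (identity).
5Q: tangent at (26, 74): λ = (3·26² + 30)/(2·74) ≡ 66/65. 65⁻¹ ≡ 23 (mod 83), so λ ≡ 66·23 ≡ 24.
  x = λ² - 26 - 26 = 576 - 52 ≡ 26; y = λ·(26 - 26) - 74 ≡ 9. → (26, 9)
6Q: (26, 9) + (26, 74): same x and y₁ ≡ -y₂, so the sum is the point at infinity.
7Q: the point at infinity + (26, 74) = (26, 74) (identity).

(26, 74)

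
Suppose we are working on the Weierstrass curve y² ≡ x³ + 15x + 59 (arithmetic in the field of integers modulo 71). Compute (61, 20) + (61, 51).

O

The two points share x = 61 and their y-coordinates satisfy 20 + 51 ≡ 0 (mod 71), so they are inverses. Their sum is ∞.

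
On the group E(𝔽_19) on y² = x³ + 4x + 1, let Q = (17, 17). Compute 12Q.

(2, 6)

Double-and-add on 12 = (1100)₂. Start with Q = (17, 17) for the leading 1-bit.
double: tangent at (17, 17): λ = (3·17² + 4)/(2·17) ≡ 16/15. 15⁻¹ ≡ 14 (mod 19), so λ ≡ 16·14 ≡ 15.
  x = λ² - 17 - 17 = 225 - 34 ≡ 1; y = λ·(17 - 1) - 17 ≡ 14. → (1, 14)
add Q: (1, 14) + (17, 17). λ = (17 - 14)/(17 - 1) ≡ 3/16 mod 19. 16⁻¹ ≡ 6 (mod 19), so λ ≡ 18.
  x = λ² - 1 - 17 = 324 - 18 ≡ 2; y = λ·(1 - 2) - 14 ≡ 6. → (2, 6)
double: tangent at (2, 6): λ = (3·2² + 4)/(2·6) ≡ 16/12. 12⁻¹ ≡ 8 (mod 19) since 12·8 = 96 ≡ 1, so λ ≡ 16·8 ≡ 14.
  x = λ² - 2 - 2 = 196 - 4 ≡ 2; y = λ·(2 - 2) - 6 ≡ 13. → (2, 13)
double: tangent at (2, 13): λ = (3·2² + 4)/(2·13) ≡ 16/7. 7⁻¹ ≡ 11 (mod 19) since 7·11 = 77 ≡ 1, so λ ≡ 16·11 ≡ 5.
  x = λ² - 2 - 2 = 25 - 4 ≡ 2; y = λ·(2 - 2) - 13 ≡ 6. → (2, 6)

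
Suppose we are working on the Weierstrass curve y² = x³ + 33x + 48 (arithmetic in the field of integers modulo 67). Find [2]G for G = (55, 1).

(28, 12)

tangent at (55, 1): λ = (3·55² + 33)/(2·1) ≡ 63/2. 2⁻¹ ≡ 34 (mod 67), so λ ≡ 63·34 ≡ 65.
  x = λ² - 55 - 55 = 4225 - 110 ≡ 28; y = λ·(55 - 28) - 1 ≡ 12. → (28, 12)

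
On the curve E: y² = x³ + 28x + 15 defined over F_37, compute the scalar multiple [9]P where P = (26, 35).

Repeated addition: build up to 9P.
2P: tangent at (26, 35): λ = (3·26² + 28)/(2·35) ≡ 21/33. 33⁻¹ ≡ 9 (mod 37), so λ ≡ 21·9 ≡ 4.
  x = λ² - 26 - 26 = 16 - 52 ≡ 1; y = λ·(26 - 1) - 35 ≡ 28. → (1, 28)
3P: (1, 28) + (26, 35). λ = (35 - 28)/(26 - 1) ≡ 7/25 mod 37. 25⁻¹ ≡ 3 (mod 37) since 25·3 = 75 ≡ 1, so λ ≡ 21.
  x = λ² - 1 - 26 = 441 - 27 ≡ 7; y = λ·(1 - 7) - 28 ≡ 31. → (7, 31)
4P: (7, 31) + (26, 35). λ = (35 - 31)/(26 - 7) ≡ 4/19 mod 37. 19⁻¹ ≡ 2 (mod 37), so λ ≡ 8.
  x = λ² - 7 - 26 = 64 - 33 ≡ 31; y = λ·(7 - 31) - 31 ≡ 36. → (31, 36)
5P: (31, 36) + (26, 35). λ = (35 - 36)/(26 - 31) ≡ 36/32 mod 37. 32⁻¹ ≡ 22 (mod 37) since 32·22 = 704 ≡ 1, so λ ≡ 15.
  x = λ² - 31 - 26 = 225 - 57 ≡ 20; y = λ·(31 - 20) - 36 ≡ 18. → (20, 18)
6P: (20, 18) + (26, 35). λ = (35 - 18)/(26 - 20) ≡ 17/6 mod 37. 6⁻¹ ≡ 31 (mod 37) since 6·31 = 186 ≡ 1, so λ ≡ 9.
  x = λ² - 20 - 26 = 81 - 46 ≡ 35; y = λ·(20 - 35) - 18 ≡ 32. → (35, 32)
7P: (35, 32) + (26, 35). λ = (35 - 32)/(26 - 35) ≡ 3/28 mod 37. 28⁻¹ ≡ 4 (mod 37), so λ ≡ 12.
  x = λ² - 35 - 26 = 144 - 61 ≡ 9; y = λ·(35 - 9) - 32 ≡ 21. → (9, 21)
8P: (9, 21) + (26, 35). λ = (35 - 21)/(26 - 9) ≡ 14/17 mod 37. 17⁻¹ ≡ 24 (mod 37) since 17·24 = 408 ≡ 1, so λ ≡ 3.
  x = λ² - 9 - 26 = 9 - 35 ≡ 11; y = λ·(9 - 11) - 21 ≡ 10. → (11, 10)
9P: (11, 10) + (26, 35). λ = (35 - 10)/(26 - 11) ≡ 25/15 mod 37. 15⁻¹ ≡ 5 (mod 37), so λ ≡ 14.
  x = λ² - 11 - 26 = 196 - 37 ≡ 11; y = λ·(11 - 11) - 10 ≡ 27. → (11, 27)

(11, 27)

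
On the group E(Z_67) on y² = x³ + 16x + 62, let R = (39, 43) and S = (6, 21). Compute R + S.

(15, 40)

(39, 43) + (6, 21). λ = (21 - 43)/(6 - 39) ≡ 45/34 mod 67. 34⁻¹ ≡ 2 (mod 67) since 34·2 = 68 ≡ 1, so λ ≡ 23.
  x = λ² - 39 - 6 = 529 - 45 ≡ 15; y = λ·(39 - 15) - 43 ≡ 40. → (15, 40)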